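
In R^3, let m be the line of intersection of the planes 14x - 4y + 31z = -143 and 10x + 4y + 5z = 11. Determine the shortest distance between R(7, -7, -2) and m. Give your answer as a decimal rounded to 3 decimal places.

6.871

Direction of m: (14, -4, 31) × (10, 4, 5) = (-144, 240, 96).
A point on m: solving the two plane equations with x = 2 gives (2, 4, -5).
Taking (2, 4, -5) on m with direction v = (-144, 240, 96): w = R − (2, 4, -5) = (5, -11, 3), and w × v = (-1776, -912, -384).
Distance = |w × v| / |v| = √4133376 / √87552 ≈ 6.871.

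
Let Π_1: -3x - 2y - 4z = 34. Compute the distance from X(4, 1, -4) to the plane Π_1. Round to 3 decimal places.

n·X − d = (-3)·(4) + (-2)·(1) + (-4)·(-4) − 34 = -32; |n| = √29.
Distance = |-32| / √29 = 32/√29 ≈ 5.942.

5.942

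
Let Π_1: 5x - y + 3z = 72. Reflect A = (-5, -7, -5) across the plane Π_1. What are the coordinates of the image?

λ = (n·A − d)/|n|² = (-33 − 72)/35 = -3.
Reflection = A − 2λn = (-5, -7, -5) − (-6)·(5, -1, 3) = (25, -13, 13).

(25, -13, 13)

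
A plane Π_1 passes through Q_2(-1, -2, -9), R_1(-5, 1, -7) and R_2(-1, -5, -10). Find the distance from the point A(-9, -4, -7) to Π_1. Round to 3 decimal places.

0.615

Q_2R_1 = (-4, 3, 2), Q_2R_2 = (0, -3, -1); a normal to Π_1 is Q_2R_1 × Q_2R_2 = (3, -4, 12).
Using Q_2: Π_1 has equation 3x - 4y + 12z = -103.
n·A − d = (3)·(-9) + (-4)·(-4) + (12)·(-7) − (-103) = 8; |n| = √169.
Distance = |8| / √169 = 8/√169 ≈ 0.615.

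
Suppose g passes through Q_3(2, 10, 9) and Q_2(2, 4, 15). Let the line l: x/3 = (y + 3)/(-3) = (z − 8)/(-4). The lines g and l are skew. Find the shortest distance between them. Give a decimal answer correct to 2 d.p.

6.84

A direction vector for g is Q_2 − Q_3 = (0, -6, 6).
l has direction (3, -3, -4) through (0, -3, 8).
Common perpendicular direction n = (0, -6, 6) × (3, -3, -4) = (42, 18, 18).
With w = (0, -3, 8) − (2, 10, 9) = (-2, -13, -1), w · n = -336.
Distance = |w · n| / |n| = |-336| / √2412 ≈ 6.84.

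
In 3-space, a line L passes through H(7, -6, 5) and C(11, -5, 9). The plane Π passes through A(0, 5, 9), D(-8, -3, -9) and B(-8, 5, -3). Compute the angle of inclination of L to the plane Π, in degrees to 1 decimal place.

14.2

A direction vector for L is C − H = (4, 1, 4).
AD = (-8, -8, -18), AB = (-8, 0, -12); a normal to Π is AD × AB = (96, 48, -64).
Using A: Π has equation 96x + 48y - 64z = -336.
sin θ = |n·v| / (|n||v|) = |176| / (√15616 · √33) = 0.24517.
θ ≈ 14.2°.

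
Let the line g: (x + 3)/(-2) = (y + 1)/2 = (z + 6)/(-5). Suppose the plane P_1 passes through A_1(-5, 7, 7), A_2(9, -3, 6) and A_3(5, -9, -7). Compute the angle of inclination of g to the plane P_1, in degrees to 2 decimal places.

g has direction (-2, 2, -5) through (-3, -1, -6).
A_1A_2 = (14, -10, -1), A_1A_3 = (10, -16, -14); a normal to P_1 is A_1A_2 × A_1A_3 = (124, 186, -124).
Using A_1: P_1 has equation 124x + 186y - 124z = -186.
sin θ = |n·v| / (|n||v|) = |744| / (√65348 · √33) = 0.50664.
θ ≈ 30.44°.

30.44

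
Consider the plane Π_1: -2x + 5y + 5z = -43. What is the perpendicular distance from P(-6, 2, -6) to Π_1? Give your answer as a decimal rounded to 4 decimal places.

4.7629

n·P − d = (-2)·(-6) + (5)·(2) + (5)·(-6) − (-43) = 35; |n| = √54.
Distance = |35| / √54 = 35/√54 ≈ 4.7629.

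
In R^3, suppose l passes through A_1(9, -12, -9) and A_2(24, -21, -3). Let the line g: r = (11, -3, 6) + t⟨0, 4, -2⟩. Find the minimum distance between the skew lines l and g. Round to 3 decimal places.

17.194

A direction vector for l is A_2 − A_1 = (15, -9, 6).
Common perpendicular direction n = (15, -9, 6) × (0, 4, -2) = (-6, 30, 60).
With w = (11, -3, 6) − (9, -12, -9) = (2, 9, 15), w · n = 1158.
Distance = |w · n| / |n| = |1158| / √4536 ≈ 17.194.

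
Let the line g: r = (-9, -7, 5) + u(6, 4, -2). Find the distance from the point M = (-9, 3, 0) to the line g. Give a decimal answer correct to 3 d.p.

Taking (-9, -7, 5) on g with direction v = (6, 4, -2): w = M − (-9, -7, 5) = (0, 10, -5), and w × v = (0, -30, -60).
Distance = |w × v| / |v| = √4500 / √56 ≈ 8.964.

8.964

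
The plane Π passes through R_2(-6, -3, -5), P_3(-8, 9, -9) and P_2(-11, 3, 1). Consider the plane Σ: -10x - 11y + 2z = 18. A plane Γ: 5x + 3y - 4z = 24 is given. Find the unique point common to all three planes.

R_2P_3 = (-2, 12, -4), R_2P_2 = (-5, 6, 6); a normal to Π is R_2P_3 × R_2P_2 = (96, 32, 48).
Using R_2: Π has equation 96x + 32y + 48z = -912.
Solving the 3×3 linear system 96x + 32y + 48z = -912, -10x - 11y + 2z = 18, 5x + 3y - 4z = 24 (e.g. by elimination or Cramer's rule, determinant = 3888) gives (-4, 0, -11).

(-4, 0, -11)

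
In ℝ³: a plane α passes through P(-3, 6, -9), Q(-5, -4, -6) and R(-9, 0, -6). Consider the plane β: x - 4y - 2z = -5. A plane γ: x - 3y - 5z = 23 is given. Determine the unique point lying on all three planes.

(-5, 4, -8)

PQ = (-2, -10, 3), PR = (-6, -6, 3); a normal to α is PQ × PR = (-12, -12, -48).
Using P: α has equation -12x - 12y - 48z = 396.
Solving the 3×3 linear system -12x - 12y - 48z = 396, x - 4y - 2z = -5, x - 3y - 5z = 23 (e.g. by elimination or Cramer's rule, determinant = -252) gives (-5, 4, -8).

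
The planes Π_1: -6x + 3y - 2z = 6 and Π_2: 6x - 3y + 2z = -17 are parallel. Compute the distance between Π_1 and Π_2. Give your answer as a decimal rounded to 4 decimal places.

1.5714

Rescale Π_2 by 1/(-1): -6x + 3y - 2z = 17. Then distance = |6 − 17| / √49 ≈ 1.5714.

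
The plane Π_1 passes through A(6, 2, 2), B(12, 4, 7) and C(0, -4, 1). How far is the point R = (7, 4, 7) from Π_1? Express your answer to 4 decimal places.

AB = (6, 2, 5), AC = (-6, -6, -1); a normal to Π_1 is AB × AC = (28, -24, -24).
Using A: Π_1 has equation 28x - 24y - 24z = 72.
n·R − d = (28)·(7) + (-24)·(4) + (-24)·(7) − 72 = -140; |n| = √1936.
Distance = |-140| / √1936 = 140/√1936 ≈ 3.1818.

3.1818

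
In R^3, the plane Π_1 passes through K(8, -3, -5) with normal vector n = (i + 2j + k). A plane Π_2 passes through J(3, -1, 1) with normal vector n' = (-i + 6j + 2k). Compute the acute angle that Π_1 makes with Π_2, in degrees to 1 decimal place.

Π_1: n·r = n·K gives x + 2y + z = -3.
Π_2: n'·r = n'·J gives -x + 6y + 2z = -7.
cos θ = |n₁·n₂| / (|n₁||n₂|) = |13| / (√6 · √41).
θ = arccos(0.82885) ≈ 34.0°.

34.0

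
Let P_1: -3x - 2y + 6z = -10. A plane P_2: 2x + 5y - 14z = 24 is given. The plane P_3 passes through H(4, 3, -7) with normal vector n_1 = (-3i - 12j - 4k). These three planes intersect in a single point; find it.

P_3: n_1·r = n_1·H gives -3x - 12y - 4z = -20.
Solving the 3×3 linear system -3x - 2y + 6z = -10, 2x + 5y - 14z = 24, -3x - 12y - 4z = -20 (e.g. by elimination or Cramer's rule, determinant = 410) gives (0, 2, -1).

(0, 2, -1)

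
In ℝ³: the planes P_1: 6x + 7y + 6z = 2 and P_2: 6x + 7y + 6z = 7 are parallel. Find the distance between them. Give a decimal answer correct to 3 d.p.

Same normal n = (6, 7, 6) with |n| = √121; distance = |2 − 7| / |n| = 5/√121 ≈ 0.455.

0.455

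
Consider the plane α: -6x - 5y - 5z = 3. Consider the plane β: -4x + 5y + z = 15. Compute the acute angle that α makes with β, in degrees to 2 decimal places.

cos θ = |n₁·n₂| / (|n₁||n₂|) = |-6| / (√86 · √42).
θ = arccos(0.09983) ≈ 84.27°.

84.27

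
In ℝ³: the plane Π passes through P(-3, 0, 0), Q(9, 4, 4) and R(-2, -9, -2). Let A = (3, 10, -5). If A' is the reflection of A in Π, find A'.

PQ = (12, 4, 4), PR = (1, -9, -2); a normal to Π is PQ × PR = (28, 28, -112).
Using P: Π has equation 28x + 28y - 112z = -84.
λ = (n·A − d)/|n|² = (924 − (-84))/14112 = 1/14.
Reflection = A − 2λn = (3, 10, -5) − (1/7)·(28, 28, -112) = (-1, 6, 11).

(-1, 6, 11)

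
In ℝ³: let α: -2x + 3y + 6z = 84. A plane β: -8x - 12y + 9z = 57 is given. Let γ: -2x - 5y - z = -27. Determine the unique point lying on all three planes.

Solving the 3×3 linear system -2x + 3y + 6z = 84, -8x - 12y + 9z = 57, -2x - 5y - z = -27 (e.g. by elimination or Cramer's rule, determinant = -96) gives (-6, 6, 9).

(-6, 6, 9)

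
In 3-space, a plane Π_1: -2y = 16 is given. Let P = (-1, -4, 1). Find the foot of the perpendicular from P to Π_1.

(-1, -8, 1)

Foot = P − λn with λ = (n·P − d)/|n|² = (8 − 16)/4 = -2.
Foot = (-1, -4, 1) − (-2)·(0, -2, 0) = (-1, -8, 1).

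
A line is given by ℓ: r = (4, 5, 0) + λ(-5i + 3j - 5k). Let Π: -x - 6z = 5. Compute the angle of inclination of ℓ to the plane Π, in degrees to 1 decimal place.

48.5

sin θ = |n·v| / (|n||v|) = |35| / (√37 · √59) = 0.74910.
θ ≈ 48.5°.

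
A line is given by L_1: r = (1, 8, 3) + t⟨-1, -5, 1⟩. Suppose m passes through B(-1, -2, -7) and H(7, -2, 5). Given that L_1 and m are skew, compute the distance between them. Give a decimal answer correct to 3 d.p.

A direction vector for m is H − B = (8, 0, 12).
Common perpendicular direction n = (-1, -5, 1) × (8, 0, 12) = (-60, 20, 40).
With w = (-1, -2, -7) − (1, 8, 3) = (-2, -10, -10), w · n = -480.
Distance = |w · n| / |n| = |-480| / √5600 ≈ 6.414.

6.414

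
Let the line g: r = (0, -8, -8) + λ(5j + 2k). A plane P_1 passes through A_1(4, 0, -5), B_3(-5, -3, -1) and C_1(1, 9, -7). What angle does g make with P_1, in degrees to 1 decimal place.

38.0

A_1B_3 = (-9, -3, 4), A_1C_1 = (-3, 9, -2); a normal to P_1 is A_1B_3 × A_1C_1 = (-30, -30, -90).
Using A_1: P_1 has equation -30x - 30y - 90z = 330.
sin θ = |n·v| / (|n||v|) = |-330| / (√9900 · √29) = 0.61588.
θ ≈ 38.0°.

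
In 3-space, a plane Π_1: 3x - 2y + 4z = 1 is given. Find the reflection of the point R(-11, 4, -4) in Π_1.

λ = (n·R − d)/|n|² = (-57 − 1)/29 = -2.
Reflection = R − 2λn = (-11, 4, -4) − (-4)·(3, -2, 4) = (1, -4, 12).

(1, -4, 12)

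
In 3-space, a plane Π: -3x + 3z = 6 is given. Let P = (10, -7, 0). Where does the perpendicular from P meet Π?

(4, -7, 6)

Foot = P − λn with λ = (n·P − d)/|n|² = (-30 − 6)/18 = -2.
Foot = (10, -7, 0) − (-2)·(-3, 0, 3) = (4, -7, 6).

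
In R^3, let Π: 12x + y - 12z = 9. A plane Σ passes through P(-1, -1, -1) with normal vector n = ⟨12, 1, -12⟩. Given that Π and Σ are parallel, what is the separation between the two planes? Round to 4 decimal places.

Σ: n·r = n·P gives 12x + y - 12z = -1.
Same normal n = (12, 1, -12) with |n| = √289; distance = |9 − (-1)| / |n| = 10/√289 ≈ 0.5882.

0.5882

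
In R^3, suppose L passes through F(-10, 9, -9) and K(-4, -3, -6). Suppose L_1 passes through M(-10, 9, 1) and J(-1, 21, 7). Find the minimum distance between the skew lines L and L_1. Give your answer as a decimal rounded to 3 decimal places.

A direction vector for L is K − F = (6, -12, 3).
A direction vector for L_1 is J − M = (9, 12, 6).
Common perpendicular direction n = (6, -12, 3) × (9, 12, 6) = (-108, -9, 180).
With w = (-10, 9, 1) − (-10, 9, -9) = (0, 0, 10), w · n = 1800.
Distance = |w · n| / |n| = |1800| / √44145 ≈ 8.567.

8.567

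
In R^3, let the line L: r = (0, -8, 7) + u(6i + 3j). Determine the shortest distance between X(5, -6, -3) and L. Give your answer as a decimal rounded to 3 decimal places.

10.010

Taking (0, -8, 7) on L with direction v = (6, 3, 0): w = X − (0, -8, 7) = (5, 2, -10), and w × v = (30, -60, 3).
Distance = |w × v| / |v| = √4509 / √45 ≈ 10.010.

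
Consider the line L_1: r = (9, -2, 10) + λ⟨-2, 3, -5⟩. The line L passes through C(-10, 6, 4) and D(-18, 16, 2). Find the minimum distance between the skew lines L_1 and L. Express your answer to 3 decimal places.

A direction vector for L is D − C = (-8, 10, -2).
Common perpendicular direction n = (-2, 3, -5) × (-8, 10, -2) = (44, 36, 4).
With w = (-10, 6, 4) − (9, -2, 10) = (-19, 8, -6), w · n = -572.
Distance = |w · n| / |n| = |-572| / √3248 ≈ 10.037.

10.037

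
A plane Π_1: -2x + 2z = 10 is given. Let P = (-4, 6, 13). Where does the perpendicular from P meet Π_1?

(2, 6, 7)

Foot = P − λn with λ = (n·P − d)/|n|² = (34 − 10)/8 = 3.
Foot = (-4, 6, 13) − 3·(-2, 0, 2) = (2, 6, 7).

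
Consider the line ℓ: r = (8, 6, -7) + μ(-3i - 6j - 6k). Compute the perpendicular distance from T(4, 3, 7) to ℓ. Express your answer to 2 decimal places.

13.60

Taking (8, 6, -7) on ℓ with direction v = (-3, -6, -6): w = T − (8, 6, -7) = (-4, -3, 14), and w × v = (102, -66, 15).
Distance = |w × v| / |v| = √14985 / √81 ≈ 13.60.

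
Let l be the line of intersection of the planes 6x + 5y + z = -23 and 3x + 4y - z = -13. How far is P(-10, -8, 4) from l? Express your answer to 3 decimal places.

Direction of l: (6, 5, 1) × (3, 4, -1) = (-9, 9, 9).
A point on l: solving the two plane equations with x = 6 gives (6, -10, -9).
Taking (6, -10, -9) on l with direction v = (-9, 9, 9): w = P − (6, -10, -9) = (-16, 2, 13), and w × v = (-99, 27, -126).
Distance = |w × v| / |v| = √26406 / √243 ≈ 10.424.

10.424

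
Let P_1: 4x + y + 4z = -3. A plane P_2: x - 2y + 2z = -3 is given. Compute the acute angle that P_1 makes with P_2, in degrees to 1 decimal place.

54.5

cos θ = |n₁·n₂| / (|n₁||n₂|) = |10| / (√33 · √9).
θ = arccos(0.58026) ≈ 54.5°.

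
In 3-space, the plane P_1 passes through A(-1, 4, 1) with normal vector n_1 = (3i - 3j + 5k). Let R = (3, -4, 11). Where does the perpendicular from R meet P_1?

P_1: n_1·r = n_1·A gives 3x - 3y + 5z = -10.
Foot = R − λn with λ = (n·R − d)/|n|² = (76 − (-10))/43 = 2.
Foot = (3, -4, 11) − 2·(3, -3, 5) = (-3, 2, 1).

(-3, 2, 1)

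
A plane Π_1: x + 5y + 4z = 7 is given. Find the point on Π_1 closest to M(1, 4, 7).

Foot = M − λn with λ = (n·M − d)/|n|² = (49 − 7)/42 = 1.
Foot = (1, 4, 7) − 1·(1, 5, 4) = (0, -1, 3).

(0, -1, 3)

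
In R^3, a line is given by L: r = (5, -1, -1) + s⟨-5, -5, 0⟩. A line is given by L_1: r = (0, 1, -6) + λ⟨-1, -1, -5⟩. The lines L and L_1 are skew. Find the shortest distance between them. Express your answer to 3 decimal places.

Common perpendicular direction n = (-5, -5, 0) × (-1, -1, -5) = (25, -25, 0).
With w = (0, 1, -6) − (5, -1, -1) = (-5, 2, -5), w · n = -175.
Distance = |w · n| / |n| = |-175| / √1250 ≈ 4.950.

4.950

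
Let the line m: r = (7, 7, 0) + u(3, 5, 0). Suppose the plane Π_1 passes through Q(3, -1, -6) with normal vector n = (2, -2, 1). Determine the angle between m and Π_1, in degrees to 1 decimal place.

13.2

Π_1: n·r = n·Q gives 2x - 2y + z = 2.
sin θ = |n·v| / (|n||v|) = |-4| / (√9 · √34) = 0.22866.
θ ≈ 13.2°.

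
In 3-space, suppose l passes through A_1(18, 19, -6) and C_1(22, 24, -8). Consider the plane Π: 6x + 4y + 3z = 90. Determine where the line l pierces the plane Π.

A direction vector for l is C_1 − A_1 = (4, 5, -2).
Substitute r = (18, 19, -6) + t(4, 5, -2) into the plane: 166 + 38t = 90, so t = -2.
Intersection: (18, 19, -6) + (-2)·(4, 5, -2) = (10, 9, -2).

(10, 9, -2)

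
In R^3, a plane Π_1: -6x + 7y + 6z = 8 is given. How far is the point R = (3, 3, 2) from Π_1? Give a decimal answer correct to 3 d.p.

n·R − d = (-6)·(3) + (7)·(3) + (6)·(2) − 8 = 7; |n| = √121.
Distance = |7| / √121 = 7/√121 ≈ 0.636.

0.636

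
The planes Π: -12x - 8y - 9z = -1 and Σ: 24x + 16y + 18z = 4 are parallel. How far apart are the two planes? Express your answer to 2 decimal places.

Rescale Σ by 1/(-2): -12x - 8y - 9z = -2. Then distance = |-1 − (-2)| / √289 ≈ 0.06.

0.06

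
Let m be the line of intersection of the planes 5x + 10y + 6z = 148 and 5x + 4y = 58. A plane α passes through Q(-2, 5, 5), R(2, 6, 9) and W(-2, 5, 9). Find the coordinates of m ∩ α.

Direction of m: (5, 10, 6) × (5, 4, 0) = (-24, 30, -30).
A point on m: solving the two plane equations with x = 10 gives (10, 2, 13).
QR = (4, 1, 4), QW = (0, 0, 4); a normal to α is QR × QW = (4, -16, 0).
Using Q: α has equation 4x - 16y = -88.
Substitute r = (10, 2, 13) + t(-24, 30, -30) into the plane: 8 + (-576)t = -88, so t = 1/6.
Intersection: (10, 2, 13) + (1/6)·(-24, 30, -30) = (6, 7, 8).

(6, 7, 8)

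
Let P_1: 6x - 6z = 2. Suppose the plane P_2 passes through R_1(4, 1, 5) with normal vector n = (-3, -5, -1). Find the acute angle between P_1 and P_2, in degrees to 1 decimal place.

76.2

P_2: n·r = n·R_1 gives -3x - 5y - z = -22.
cos θ = |n₁·n₂| / (|n₁||n₂|) = |-12| / (√72 · √35).
θ = arccos(0.23905) ≈ 76.2°.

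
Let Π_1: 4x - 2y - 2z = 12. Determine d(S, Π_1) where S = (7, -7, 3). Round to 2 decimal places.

4.90

n·S − d = (4)·(7) + (-2)·(-7) + (-2)·(3) − 12 = 24; |n| = √24.
Distance = |24| / √24 = 24/√24 ≈ 4.90.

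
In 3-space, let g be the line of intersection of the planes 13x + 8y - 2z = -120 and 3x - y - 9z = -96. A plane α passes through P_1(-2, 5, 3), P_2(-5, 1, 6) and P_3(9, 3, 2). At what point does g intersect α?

Direction of g: (13, 8, -2) × (3, -1, -9) = (-74, 111, -37).
A point on g: solving the two plane equations with x = 4 gives (4, -18, 14).
P_1P_2 = (-3, -4, 3), P_1P_3 = (11, -2, -1); a normal to α is P_1P_2 × P_1P_3 = (10, 30, 50).
Using P_1: α has equation 10x + 30y + 50z = 280.
Substitute r = (4, -18, 14) + t(-74, 111, -37) into the plane: 200 + 740t = 280, so t = 4/37.
Intersection: (4, -18, 14) + (4/37)·(-74, 111, -37) = (-4, -6, 10).

(-4, -6, 10)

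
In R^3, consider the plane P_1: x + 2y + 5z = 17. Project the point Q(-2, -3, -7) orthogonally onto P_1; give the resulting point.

Foot = Q − λn with λ = (n·Q − d)/|n|² = (-43 − 17)/30 = -2.
Foot = (-2, -3, -7) − (-2)·(1, 2, 5) = (0, 1, 3).

(0, 1, 3)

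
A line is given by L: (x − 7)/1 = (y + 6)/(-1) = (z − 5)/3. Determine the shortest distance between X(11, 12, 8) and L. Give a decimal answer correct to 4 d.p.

18.6206

L has direction (1, -1, 3) through (7, -6, 5).
Taking (7, -6, 5) on L with direction v = (1, -1, 3): w = X − (7, -6, 5) = (4, 18, 3), and w × v = (57, -9, -22).
Distance = |w × v| / |v| = √3814 / √11 ≈ 18.6206.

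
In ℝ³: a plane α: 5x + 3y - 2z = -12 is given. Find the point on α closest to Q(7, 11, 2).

Foot = Q − λn with λ = (n·Q − d)/|n|² = (64 − (-12))/38 = 2.
Foot = (7, 11, 2) − 2·(5, 3, -2) = (-3, 5, 6).

(-3, 5, 6)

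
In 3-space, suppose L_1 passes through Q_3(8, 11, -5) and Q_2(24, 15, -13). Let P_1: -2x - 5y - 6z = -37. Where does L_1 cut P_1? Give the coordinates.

A direction vector for L_1 is Q_2 − Q_3 = (16, 4, -8).
Substitute r = (8, 11, -5) + t(16, 4, -8) into the plane: -41 + (-4)t = -37, so t = -1.
Intersection: (8, 11, -5) + (-1)·(16, 4, -8) = (-8, 7, 3).

(-8, 7, 3)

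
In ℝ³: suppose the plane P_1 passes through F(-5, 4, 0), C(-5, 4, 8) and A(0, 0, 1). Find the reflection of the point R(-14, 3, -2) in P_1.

FC = (0, 0, 8), FA = (5, -4, 1); a normal to P_1 is FC × FA = (32, 40, 0).
Using F: P_1 has equation 32x + 40y = 0.
λ = (n·R − d)/|n|² = (-328 − 0)/2624 = -1/8.
Reflection = R − 2λn = (-14, 3, -2) − (-1/4)·(32, 40, 0) = (-6, 13, -2).

(-6, 13, -2)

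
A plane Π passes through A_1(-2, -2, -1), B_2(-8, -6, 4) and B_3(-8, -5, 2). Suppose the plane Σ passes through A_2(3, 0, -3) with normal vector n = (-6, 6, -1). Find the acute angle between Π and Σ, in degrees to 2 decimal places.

44.35

A_1B_2 = (-6, -4, 5), A_1B_3 = (-6, -3, 3); a normal to Π is A_1B_2 × A_1B_3 = (3, -12, -6).
Using A_1: Π has equation 3x - 12y - 6z = 24.
Σ: n·r = n·A_2 gives -6x + 6y - z = -15.
cos θ = |n₁·n₂| / (|n₁||n₂|) = |-84| / (√189 · √73).
θ = arccos(0.71513) ≈ 44.35°.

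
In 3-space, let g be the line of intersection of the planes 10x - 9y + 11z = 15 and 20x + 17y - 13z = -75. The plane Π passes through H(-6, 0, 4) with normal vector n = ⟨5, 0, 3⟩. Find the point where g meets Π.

Direction of g: (10, -9, 11) × (20, 17, -13) = (-70, 350, 350).
A point on g: solving the two plane equations with x = 3 gives (3, -24, -21).
Π: n·r = n·H gives 5x + 3z = -18.
Substitute r = (3, -24, -21) + t(-70, 350, 350) into the plane: -48 + 700t = -18, so t = 3/70.
Intersection: (3, -24, -21) + (3/70)·(-70, 350, 350) = (0, -9, -6).

(0, -9, -6)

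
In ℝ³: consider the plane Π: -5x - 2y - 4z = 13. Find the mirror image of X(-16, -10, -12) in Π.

λ = (n·X − d)/|n|² = (148 − 13)/45 = 3.
Reflection = X − 2λn = (-16, -10, -12) − 6·(-5, -2, -4) = (14, 2, 12).

(14, 2, 12)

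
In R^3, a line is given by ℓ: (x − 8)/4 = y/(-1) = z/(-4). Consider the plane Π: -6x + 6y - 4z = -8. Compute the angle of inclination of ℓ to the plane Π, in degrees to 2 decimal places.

15.06

ℓ has direction (4, -1, -4) through (8, 0, 0).
sin θ = |n·v| / (|n||v|) = |-14| / (√88 · √33) = 0.25979.
θ ≈ 15.06°.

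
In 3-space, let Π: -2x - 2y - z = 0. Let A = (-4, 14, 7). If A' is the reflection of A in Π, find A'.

λ = (n·A − d)/|n|² = (-27 − 0)/9 = -3.
Reflection = A − 2λn = (-4, 14, 7) − (-6)·(-2, -2, -1) = (-16, 2, 1).

(-16, 2, 1)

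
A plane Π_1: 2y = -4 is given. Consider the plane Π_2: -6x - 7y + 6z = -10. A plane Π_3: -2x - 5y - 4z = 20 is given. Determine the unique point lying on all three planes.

(1, -2, -3)

Solving the 3×3 linear system 2y = -4, -6x - 7y + 6z = -10, -2x - 5y - 4z = 20 (e.g. by elimination or Cramer's rule, determinant = -72) gives (1, -2, -3).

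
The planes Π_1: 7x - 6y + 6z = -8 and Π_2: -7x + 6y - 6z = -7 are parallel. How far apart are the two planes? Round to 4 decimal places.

Rescale Π_2 by 1/(-1): 7x - 6y + 6z = 7. Then distance = |-8 − 7| / √121 ≈ 1.3636.

1.3636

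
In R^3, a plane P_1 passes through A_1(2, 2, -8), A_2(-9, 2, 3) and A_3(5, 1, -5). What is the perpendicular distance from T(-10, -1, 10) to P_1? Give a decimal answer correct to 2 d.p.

A_1A_2 = (-11, 0, 11), A_1A_3 = (3, -1, 3); a normal to P_1 is A_1A_2 × A_1A_3 = (11, 66, 11).
Using A_1: P_1 has equation 11x + 66y + 11z = 66.
n·T − d = (11)·(-10) + (66)·(-1) + (11)·(10) − 66 = -132; |n| = √4598.
Distance = |-132| / √4598 = 132/√4598 ≈ 1.95.

1.95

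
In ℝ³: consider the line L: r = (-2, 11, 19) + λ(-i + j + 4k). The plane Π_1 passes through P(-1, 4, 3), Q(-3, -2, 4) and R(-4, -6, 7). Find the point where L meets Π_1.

PQ = (-2, -6, 1), PR = (-3, -10, 4); a normal to Π_1 is PQ × PR = (-14, 5, 2).
Using P: Π_1 has equation -14x + 5y + 2z = 40.
Substitute r = (-2, 11, 19) + t(-1, 1, 4) into the plane: 121 + 27t = 40, so t = -3.
Intersection: (-2, 11, 19) + (-3)·(-1, 1, 4) = (1, 8, 7).

(1, 8, 7)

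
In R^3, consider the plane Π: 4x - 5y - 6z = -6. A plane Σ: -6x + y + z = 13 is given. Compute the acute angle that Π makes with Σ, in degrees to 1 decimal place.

49.7

cos θ = |n₁·n₂| / (|n₁||n₂|) = |-35| / (√77 · √38).
θ = arccos(0.64704) ≈ 49.7°.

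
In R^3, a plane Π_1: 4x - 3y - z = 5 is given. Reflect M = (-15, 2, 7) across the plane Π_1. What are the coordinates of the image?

(9, -16, 1)

λ = (n·M − d)/|n|² = (-73 − 5)/26 = -3.
Reflection = M − 2λn = (-15, 2, 7) − (-6)·(4, -3, -1) = (9, -16, 1).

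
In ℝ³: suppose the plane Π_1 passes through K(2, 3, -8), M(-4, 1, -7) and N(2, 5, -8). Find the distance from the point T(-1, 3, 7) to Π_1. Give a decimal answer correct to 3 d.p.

KM = (-6, -2, 1), KN = (0, 2, 0); a normal to Π_1 is KM × KN = (-2, 0, -12).
Using K: Π_1 has equation -2x - 12z = 92.
n·T − d = (-2)·(-1) + (0)·(3) + (-12)·(7) − 92 = -174; |n| = √148.
Distance = |-174| / √148 = 174/√148 ≈ 14.303.

14.303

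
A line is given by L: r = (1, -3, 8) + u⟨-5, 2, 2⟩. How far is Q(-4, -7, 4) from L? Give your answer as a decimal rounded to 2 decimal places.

Taking (1, -3, 8) on L with direction v = (-5, 2, 2): w = Q − (1, -3, 8) = (-5, -4, -4), and w × v = (0, 30, -30).
Distance = |w × v| / |v| = √1800 / √33 ≈ 7.39.

7.39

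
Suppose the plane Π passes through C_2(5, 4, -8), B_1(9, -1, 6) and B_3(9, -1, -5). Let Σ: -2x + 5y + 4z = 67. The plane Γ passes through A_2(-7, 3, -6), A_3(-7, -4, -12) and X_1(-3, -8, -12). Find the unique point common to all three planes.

C_2B_1 = (4, -5, 14), C_2B_3 = (4, -5, 3); a normal to Π is C_2B_1 × C_2B_3 = (55, 44, 0).
Using C_2: Π has equation 55x + 44y = 451.
A_2A_3 = (0, -7, -6), A_2X_1 = (4, -11, -6); a normal to Γ is A_2A_3 × A_2X_1 = (-24, -24, 28).
Using A_2: Γ has equation -24x - 24y + 28z = -72.
Solving the 3×3 linear system 55x + 44y = 451, -2x + 5y + 4z = 67, -24x - 24y + 28z = -72 (e.g. by elimination or Cramer's rule, determinant = 11220) gives (1, 9, 6).

(1, 9, 6)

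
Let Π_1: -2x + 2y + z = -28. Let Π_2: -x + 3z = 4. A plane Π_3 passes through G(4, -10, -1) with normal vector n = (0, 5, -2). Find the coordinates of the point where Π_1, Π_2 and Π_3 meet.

Π_3: n·r = n·G gives 5y - 2z = -48.
Solving the 3×3 linear system -2x + 2y + z = -28, -x + 3z = 4, 5y - 2z = -48 (e.g. by elimination or Cramer's rule, determinant = 21) gives (8, -8, 4).

(8, -8, 4)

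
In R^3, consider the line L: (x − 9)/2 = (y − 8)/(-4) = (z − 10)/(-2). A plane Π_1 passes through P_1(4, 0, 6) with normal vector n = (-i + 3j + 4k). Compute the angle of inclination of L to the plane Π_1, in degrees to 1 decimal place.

L has direction (2, -4, -2) through (9, 8, 10).
Π_1: n·r = n·P_1 gives -x + 3y + 4z = 20.
sin θ = |n·v| / (|n||v|) = |-22| / (√26 · √24) = 0.88070.
θ ≈ 61.7°.

61.7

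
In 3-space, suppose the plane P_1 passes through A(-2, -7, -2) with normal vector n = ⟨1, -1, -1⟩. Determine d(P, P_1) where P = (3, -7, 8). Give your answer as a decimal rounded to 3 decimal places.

2.887

P_1: n·r = n·A gives x - y - z = 7.
n·P − d = (1)·(3) + (-1)·(-7) + (-1)·(8) − 7 = -5; |n| = √3.
Distance = |-5| / √3 = 5/√3 ≈ 2.887.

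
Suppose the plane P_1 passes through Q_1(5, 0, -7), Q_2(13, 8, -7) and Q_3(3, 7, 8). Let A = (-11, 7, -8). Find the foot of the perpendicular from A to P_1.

(-1, -3, -2)

Q_1Q_2 = (8, 8, 0), Q_1Q_3 = (-2, 7, 15); a normal to P_1 is Q_1Q_2 × Q_1Q_3 = (120, -120, 72).
Using Q_1: P_1 has equation 120x - 120y + 72z = 96.
Foot = A − λn with λ = (n·A − d)/|n|² = (-2736 − 96)/33984 = -1/12.
Foot = (-11, 7, -8) − (-1/12)·(120, -120, 72) = (-1, -3, -2).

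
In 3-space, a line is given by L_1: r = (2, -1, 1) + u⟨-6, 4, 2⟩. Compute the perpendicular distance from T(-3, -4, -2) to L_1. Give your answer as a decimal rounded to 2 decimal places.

Taking (2, -1, 1) on L_1 with direction v = (-6, 4, 2): w = T − (2, -1, 1) = (-5, -3, -3), and w × v = (6, 28, -38).
Distance = |w × v| / |v| = √2264 / √56 ≈ 6.36.

6.36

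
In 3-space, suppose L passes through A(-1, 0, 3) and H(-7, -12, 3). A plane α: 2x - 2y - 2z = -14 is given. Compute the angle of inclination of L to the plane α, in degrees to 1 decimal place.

15.0

A direction vector for L is H − A = (-6, -12, 0).
sin θ = |n·v| / (|n||v|) = |12| / (√12 · √180) = 0.25820.
θ ≈ 15.0°.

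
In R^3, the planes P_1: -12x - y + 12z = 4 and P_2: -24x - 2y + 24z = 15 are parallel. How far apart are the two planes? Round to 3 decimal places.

0.206

Rescale P_2 by 1/2: -12x - y + 12z = 15/2. Then distance = |4 − (15/2)| / √289 ≈ 0.206.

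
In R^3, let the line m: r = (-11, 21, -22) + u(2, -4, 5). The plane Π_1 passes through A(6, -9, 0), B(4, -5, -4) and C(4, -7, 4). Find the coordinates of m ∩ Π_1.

(-3, 5, -2)

AB = (-2, 4, -4), AC = (-2, 2, 4); a normal to Π_1 is AB × AC = (24, 16, 4).
Using A: Π_1 has equation 24x + 16y + 4z = 0.
Substitute r = (-11, 21, -22) + t(2, -4, 5) into the plane: -16 + 4t = 0, so t = 4.
Intersection: (-11, 21, -22) + 4·(2, -4, 5) = (-3, 5, -2).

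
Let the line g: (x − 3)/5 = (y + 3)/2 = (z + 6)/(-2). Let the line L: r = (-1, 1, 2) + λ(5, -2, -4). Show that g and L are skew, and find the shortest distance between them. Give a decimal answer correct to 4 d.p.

g has direction (5, 2, -2) through (3, -3, -6).
Common perpendicular direction n = (5, 2, -2) × (5, -2, -4) = (-12, 10, -20).
With w = (-1, 1, 2) − (3, -3, -6) = (-4, 4, 8), w · n = -72.
Since n ≠ 0 the lines are not parallel, and w · n = -72 ≠ 0 so they do not intersect; hence they are skew.
Distance = |w · n| / |n| = |-72| / √644 ≈ 2.8372.

2.8372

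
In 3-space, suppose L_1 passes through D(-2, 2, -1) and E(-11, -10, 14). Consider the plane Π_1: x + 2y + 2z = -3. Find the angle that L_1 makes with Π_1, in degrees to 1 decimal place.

A direction vector for L_1 is E − D = (-9, -12, 15).
sin θ = |n·v| / (|n||v|) = |-3| / (√9 · √450) = 0.04714.
θ ≈ 2.7°.

2.7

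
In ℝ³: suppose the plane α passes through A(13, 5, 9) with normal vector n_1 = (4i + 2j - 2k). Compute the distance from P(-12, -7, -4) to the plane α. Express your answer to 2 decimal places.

20.00

α: n_1·r = n_1·A gives 4x + 2y - 2z = 44.
n·P − d = (4)·(-12) + (2)·(-7) + (-2)·(-4) − 44 = -98; |n| = √24.
Distance = |-98| / √24 = 98/√24 ≈ 20.00.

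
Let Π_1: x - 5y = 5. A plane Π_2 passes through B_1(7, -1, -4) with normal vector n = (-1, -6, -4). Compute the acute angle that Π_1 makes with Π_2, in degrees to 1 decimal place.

38.6

Π_2: n·r = n·B_1 gives -x - 6y - 4z = 15.
cos θ = |n₁·n₂| / (|n₁||n₂|) = |29| / (√26 · √53).
θ = arccos(0.78122) ≈ 38.6°.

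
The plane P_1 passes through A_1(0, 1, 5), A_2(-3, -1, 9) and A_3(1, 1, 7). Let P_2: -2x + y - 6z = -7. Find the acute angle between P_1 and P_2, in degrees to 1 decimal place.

A_1A_2 = (-3, -2, 4), A_1A_3 = (1, 0, 2); a normal to P_1 is A_1A_2 × A_1A_3 = (-4, 10, 2).
Using A_1: P_1 has equation -4x + 10y + 2z = 20.
cos θ = |n₁·n₂| / (|n₁||n₂|) = |6| / (√120 · √41).
θ = arccos(0.08554) ≈ 85.1°.

85.1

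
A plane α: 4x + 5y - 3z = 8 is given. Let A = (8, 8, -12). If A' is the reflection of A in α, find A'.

(-8, -12, 0)

λ = (n·A − d)/|n|² = (108 − 8)/50 = 2.
Reflection = A − 2λn = (8, 8, -12) − 4·(4, 5, -3) = (-8, -12, 0).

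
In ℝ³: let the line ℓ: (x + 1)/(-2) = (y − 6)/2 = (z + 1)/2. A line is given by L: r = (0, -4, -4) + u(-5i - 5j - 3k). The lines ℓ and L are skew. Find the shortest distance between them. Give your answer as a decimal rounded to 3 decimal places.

ℓ has direction (-2, 2, 2) through (-1, 6, -1).
Common perpendicular direction n = (-2, 2, 2) × (-5, -5, -3) = (4, -16, 20).
With w = (0, -4, -4) − (-1, 6, -1) = (1, -10, -3), w · n = 104.
Distance = |w · n| / |n| = |104| / √672 ≈ 4.012.

4.012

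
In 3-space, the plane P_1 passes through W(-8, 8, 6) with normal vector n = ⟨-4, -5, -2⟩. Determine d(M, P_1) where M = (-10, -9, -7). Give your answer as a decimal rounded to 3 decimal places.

P_1: n·r = n·W gives -4x - 5y - 2z = -20.
n·M − d = (-4)·(-10) + (-5)·(-9) + (-2)·(-7) − (-20) = 119; |n| = √45.
Distance = |119| / √45 = 119/√45 ≈ 17.739.

17.739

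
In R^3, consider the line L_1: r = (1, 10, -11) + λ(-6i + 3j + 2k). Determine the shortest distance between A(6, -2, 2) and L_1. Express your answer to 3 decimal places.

17.474

Taking (1, 10, -11) on L_1 with direction v = (-6, 3, 2): w = A − (1, 10, -11) = (5, -12, 13), and w × v = (-63, -88, -57).
Distance = |w × v| / |v| = √14962 / √49 ≈ 17.474.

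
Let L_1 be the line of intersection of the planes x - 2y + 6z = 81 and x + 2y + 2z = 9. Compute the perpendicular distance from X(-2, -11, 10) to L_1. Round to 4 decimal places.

Direction of L_1: (1, -2, 6) × (1, 2, 2) = (-16, 4, 4).
A point on L_1: solving the two plane equations with x = 5 gives (5, -8, 10).
Taking (5, -8, 10) on L_1 with direction v = (-16, 4, 4): w = X − (5, -8, 10) = (-7, -3, 0), and w × v = (-12, 28, -76).
Distance = |w × v| / |v| = √6704 / √288 ≈ 4.8247.

4.8247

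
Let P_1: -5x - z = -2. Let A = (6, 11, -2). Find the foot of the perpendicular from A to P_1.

Foot = A − λn with λ = (n·A − d)/|n|² = (-28 − (-2))/26 = -1.
Foot = (6, 11, -2) − (-1)·(-5, 0, -1) = (1, 11, -3).

(1, 11, -3)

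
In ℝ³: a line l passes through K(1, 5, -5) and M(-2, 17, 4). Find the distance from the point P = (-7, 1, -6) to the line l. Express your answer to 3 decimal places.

8.738

A direction vector for l is M − K = (-3, 12, 9).
Taking (1, 5, -5) on l with direction v = (-3, 12, 9): w = P − (1, 5, -5) = (-8, -4, -1), and w × v = (-24, 75, -108).
Distance = |w × v| / |v| = √17865 / √234 ≈ 8.738.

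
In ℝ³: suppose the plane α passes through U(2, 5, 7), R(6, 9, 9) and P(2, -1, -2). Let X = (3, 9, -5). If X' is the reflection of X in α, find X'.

(11, -3, 3)

UR = (4, 4, 2), UP = (0, -6, -9); a normal to α is UR × UP = (-24, 36, -24).
Using U: α has equation -24x + 36y - 24z = -36.
λ = (n·X − d)/|n|² = (372 − (-36))/2448 = 1/6.
Reflection = X − 2λn = (3, 9, -5) − (1/3)·(-24, 36, -24) = (11, -3, 3).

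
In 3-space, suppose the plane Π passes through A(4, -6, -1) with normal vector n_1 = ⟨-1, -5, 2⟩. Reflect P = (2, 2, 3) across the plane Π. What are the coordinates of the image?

Π: n_1·r = n_1·A gives -x - 5y + 2z = 24.
λ = (n·P − d)/|n|² = (-6 − 24)/30 = -1.
Reflection = P − 2λn = (2, 2, 3) − (-2)·(-1, -5, 2) = (0, -8, 7).

(0, -8, 7)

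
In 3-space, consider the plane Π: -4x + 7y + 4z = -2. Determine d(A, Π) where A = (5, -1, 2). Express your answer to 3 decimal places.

1.889

n·A − d = (-4)·(5) + (7)·(-1) + (4)·(2) − (-2) = -17; |n| = √81.
Distance = |-17| / √81 = 17/√81 ≈ 1.889.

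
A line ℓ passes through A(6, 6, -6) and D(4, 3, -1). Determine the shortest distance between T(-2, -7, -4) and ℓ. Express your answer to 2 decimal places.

11.22

A direction vector for ℓ is D − A = (-2, -3, 5).
Taking (6, 6, -6) on ℓ with direction v = (-2, -3, 5): w = T − (6, 6, -6) = (-8, -13, 2), and w × v = (-59, 36, -2).
Distance = |w × v| / |v| = √4781 / √38 ≈ 11.22.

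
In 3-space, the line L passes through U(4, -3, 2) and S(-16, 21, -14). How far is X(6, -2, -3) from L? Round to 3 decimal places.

5.165

A direction vector for L is S − U = (-20, 24, -16).
Taking (4, -3, 2) on L with direction v = (-20, 24, -16): w = X − (4, -3, 2) = (2, 1, -5), and w × v = (104, 132, 68).
Distance = |w × v| / |v| = √32864 / √1232 ≈ 5.165.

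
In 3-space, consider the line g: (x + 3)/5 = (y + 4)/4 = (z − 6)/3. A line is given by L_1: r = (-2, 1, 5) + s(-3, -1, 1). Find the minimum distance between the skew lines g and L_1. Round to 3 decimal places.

4.082

g has direction (5, 4, 3) through (-3, -4, 6).
Common perpendicular direction n = (5, 4, 3) × (-3, -1, 1) = (7, -14, 7).
With w = (-2, 1, 5) − (-3, -4, 6) = (1, 5, -1), w · n = -70.
Distance = |w · n| / |n| = |-70| / √294 ≈ 4.082.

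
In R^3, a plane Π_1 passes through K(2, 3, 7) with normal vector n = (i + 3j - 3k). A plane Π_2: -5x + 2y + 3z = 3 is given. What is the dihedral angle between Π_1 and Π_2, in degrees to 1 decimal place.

72.7

Π_1: n·r = n·K gives x + 3y - 3z = -10.
cos θ = |n₁·n₂| / (|n₁||n₂|) = |-8| / (√19 · √38).
θ = arccos(0.29773) ≈ 72.7°.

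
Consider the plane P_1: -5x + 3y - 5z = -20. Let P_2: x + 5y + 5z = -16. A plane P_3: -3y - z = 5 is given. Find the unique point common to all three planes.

(9, 0, -5)

Solving the 3×3 linear system -5x + 3y - 5z = -20, x + 5y + 5z = -16, -3y - z = 5 (e.g. by elimination or Cramer's rule, determinant = -32) gives (9, 0, -5).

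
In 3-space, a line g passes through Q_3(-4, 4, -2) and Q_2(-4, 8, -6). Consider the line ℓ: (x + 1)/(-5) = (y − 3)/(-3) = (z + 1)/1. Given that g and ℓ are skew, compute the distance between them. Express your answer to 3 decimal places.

0.816

A direction vector for g is Q_2 − Q_3 = (0, 4, -4).
ℓ has direction (-5, -3, 1) through (-1, 3, -1).
Common perpendicular direction n = (0, 4, -4) × (-5, -3, 1) = (-8, 20, 20).
With w = (-1, 3, -1) − (-4, 4, -2) = (3, -1, 1), w · n = -24.
Distance = |w · n| / |n| = |-24| / √864 ≈ 0.816.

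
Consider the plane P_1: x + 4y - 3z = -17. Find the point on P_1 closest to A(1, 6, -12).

Foot = A − λn with λ = (n·A − d)/|n|² = (61 − (-17))/26 = 3.
Foot = (1, 6, -12) − 3·(1, 4, -3) = (-2, -6, -3).

(-2, -6, -3)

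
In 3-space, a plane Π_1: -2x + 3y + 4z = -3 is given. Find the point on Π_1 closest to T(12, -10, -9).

(6, -1, 3)

Foot = T − λn with λ = (n·T − d)/|n|² = (-90 − (-3))/29 = -3.
Foot = (12, -10, -9) − (-3)·(-2, 3, 4) = (6, -1, 3).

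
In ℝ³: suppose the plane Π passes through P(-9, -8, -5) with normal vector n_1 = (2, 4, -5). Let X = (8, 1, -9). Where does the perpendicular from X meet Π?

(4, -7, 1)

Π: n_1·r = n_1·P gives 2x + 4y - 5z = -25.
Foot = X − λn with λ = (n·X − d)/|n|² = (65 − (-25))/45 = 2.
Foot = (8, 1, -9) − 2·(2, 4, -5) = (4, -7, 1).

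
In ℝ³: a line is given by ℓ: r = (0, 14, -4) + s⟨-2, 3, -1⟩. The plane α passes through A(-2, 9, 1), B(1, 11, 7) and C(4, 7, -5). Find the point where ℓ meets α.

AB = (3, 2, 6), AC = (6, -2, -6); a normal to α is AB × AC = (0, 54, -18).
Using A: α has equation 54y - 18z = 468.
Substitute r = (0, 14, -4) + t(-2, 3, -1) into the plane: 828 + 180t = 468, so t = -2.
Intersection: (0, 14, -4) + (-2)·(-2, 3, -1) = (4, 8, -2).

(4, 8, -2)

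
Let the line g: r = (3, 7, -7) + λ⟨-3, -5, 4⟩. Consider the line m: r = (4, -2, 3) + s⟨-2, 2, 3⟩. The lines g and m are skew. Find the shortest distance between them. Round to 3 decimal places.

6.848

Common perpendicular direction n = (-3, -5, 4) × (-2, 2, 3) = (-23, 1, -16).
With w = (4, -2, 3) − (3, 7, -7) = (1, -9, 10), w · n = -192.
Distance = |w · n| / |n| = |-192| / √786 ≈ 6.848.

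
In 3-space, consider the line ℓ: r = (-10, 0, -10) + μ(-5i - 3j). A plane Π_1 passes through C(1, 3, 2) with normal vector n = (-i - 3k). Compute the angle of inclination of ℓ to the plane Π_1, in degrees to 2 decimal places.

15.73

Π_1: n·r = n·C gives -x - 3z = -7.
sin θ = |n·v| / (|n||v|) = |5| / (√10 · √34) = 0.27116.
θ ≈ 15.73°.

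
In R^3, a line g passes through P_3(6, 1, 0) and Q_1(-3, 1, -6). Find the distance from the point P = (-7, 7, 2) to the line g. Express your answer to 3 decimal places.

A direction vector for g is Q_1 − P_3 = (-9, 0, -6).
Taking (6, 1, 0) on g with direction v = (-9, 0, -6): w = P − (6, 1, 0) = (-13, 6, 2), and w × v = (-36, -96, 54).
Distance = |w × v| / |v| = √13428 / √117 ≈ 10.713.

10.713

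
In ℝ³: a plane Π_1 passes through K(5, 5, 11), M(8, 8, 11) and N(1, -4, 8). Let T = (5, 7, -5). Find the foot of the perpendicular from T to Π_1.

(11, 1, 5)

KM = (3, 3, 0), KN = (-4, -9, -3); a normal to Π_1 is KM × KN = (-9, 9, -15).
Using K: Π_1 has equation -9x + 9y - 15z = -165.
Foot = T − λn with λ = (n·T − d)/|n|² = (93 − (-165))/387 = 2/3.
Foot = (5, 7, -5) − (2/3)·(-9, 9, -15) = (11, 1, 5).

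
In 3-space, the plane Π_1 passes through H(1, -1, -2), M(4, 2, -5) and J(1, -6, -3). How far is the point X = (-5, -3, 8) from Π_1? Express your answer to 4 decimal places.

HM = (3, 3, -3), HJ = (0, -5, -1); a normal to Π_1 is HM × HJ = (-18, 3, -15).
Using H: Π_1 has equation -18x + 3y - 15z = 9.
n·X − d = (-18)·(-5) + (3)·(-3) + (-15)·(8) − 9 = -48; |n| = √558.
Distance = |-48| / √558 = 48/√558 ≈ 2.0320.

2.0320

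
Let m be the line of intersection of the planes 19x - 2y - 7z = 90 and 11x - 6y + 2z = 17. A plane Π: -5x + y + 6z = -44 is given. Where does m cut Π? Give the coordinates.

Direction of m: (19, -2, -7) × (11, -6, 2) = (-46, -115, -92).
A point on m: solving the two plane equations with x = 9 gives (9, 16, 7).
Substitute r = (9, 16, 7) + t(-46, -115, -92) into the plane: 13 + (-437)t = -44, so t = 3/23.
Intersection: (9, 16, 7) + (3/23)·(-46, -115, -92) = (3, 1, -5).

(3, 1, -5)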